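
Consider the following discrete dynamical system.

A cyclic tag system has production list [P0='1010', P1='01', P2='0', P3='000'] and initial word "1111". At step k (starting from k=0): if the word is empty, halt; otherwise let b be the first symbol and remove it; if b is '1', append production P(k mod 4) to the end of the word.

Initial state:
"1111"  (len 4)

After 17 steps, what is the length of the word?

9

[0] "1111"  (len 4)
[1] "1111010"  (len 7)
[2] "11101001"  (len 8)
[3] "11010010"  (len 8)
[4] "1010010000"  (len 10)
[5] "0100100001010"  (len 13)
[6] "100100001010"  (len 12)
[7] "001000010100"  (len 12)
[8] "01000010100"  (len 11)
[9] "1000010100"  (len 10)
[10] "00001010001"  (len 11)
[11] "0001010001"  (len 10)
[12] "001010001"  (len 9)
[13] "01010001"  (len 8)
[14] "1010001"  (len 7)
[15] "0100010"  (len 7)
[16] "100010"  (len 6)
[17] "000101010"  (len 9)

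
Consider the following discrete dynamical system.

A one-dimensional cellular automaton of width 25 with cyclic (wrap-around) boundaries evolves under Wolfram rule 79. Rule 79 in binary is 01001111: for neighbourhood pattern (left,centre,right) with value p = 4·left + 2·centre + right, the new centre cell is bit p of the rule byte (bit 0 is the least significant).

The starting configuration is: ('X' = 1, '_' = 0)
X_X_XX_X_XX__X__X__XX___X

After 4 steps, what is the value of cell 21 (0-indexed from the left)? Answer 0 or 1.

[0] X_X_XX_X_XX__X__X__XX___X
[1] X_X_XX_X_XX_XX_XX_XXX_XXX
[2] X_X_XX_X_XX_XX_XX_X_X_X__
[3] X_X_XX_X_XX_XX_XX_X_X_X_X
[4] X_X_XX_X_XX_XX_XX_X_X_X_X

0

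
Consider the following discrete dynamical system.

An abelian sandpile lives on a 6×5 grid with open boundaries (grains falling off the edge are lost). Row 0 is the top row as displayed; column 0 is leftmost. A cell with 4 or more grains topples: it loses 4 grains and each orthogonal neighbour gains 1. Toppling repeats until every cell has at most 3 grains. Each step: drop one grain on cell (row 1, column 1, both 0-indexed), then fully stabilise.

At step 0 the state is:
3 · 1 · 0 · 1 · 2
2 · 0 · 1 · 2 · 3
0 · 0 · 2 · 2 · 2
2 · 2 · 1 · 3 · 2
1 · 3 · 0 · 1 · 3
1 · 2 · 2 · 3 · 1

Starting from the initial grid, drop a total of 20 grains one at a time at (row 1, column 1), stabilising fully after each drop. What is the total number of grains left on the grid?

57

k=0  3 · 1 · 0 · 1 · 2
2 · 0 · 1 · 2 · 3
0 · 0 · 2 · 2 · 2
2 · 2 · 1 · 3 · 2
1 · 3 · 0 · 1 · 3
1 · 2 · 2 · 3 · 1
k=1  3 · 1 · 0 · 1 · 2
2 · 1 · 1 · 2 · 3
0 · 0 · 2 · 2 · 2
2 · 2 · 1 · 3 · 2
1 · 3 · 0 · 1 · 3
1 · 2 · 2 · 3 · 1
k=2  3 · 1 · 0 · 1 · 2
2 · 2 · 1 · 2 · 3
0 · 0 · 2 · 2 · 2
2 · 2 · 1 · 3 · 2
1 · 3 · 0 · 1 · 3
1 · 2 · 2 · 3 · 1
k=3  3 · 1 · 0 · 1 · 2
2 · 3 · 1 · 2 · 3
0 · 0 · 2 · 2 · 2
2 · 2 · 1 · 3 · 2
1 · 3 · 0 · 1 · 3
1 · 2 · 2 · 3 · 1
k=4  3 · 2 · 0 · 1 · 2
3 · 0 · 2 · 2 · 3
0 · 1 · 2 · 2 · 2
2 · 2 · 1 · 3 · 2
1 · 3 · 0 · 1 · 3
1 · 2 · 2 · 3 · 1
k=5  3 · 2 · 0 · 1 · 2
3 · 1 · 2 · 2 · 3
0 · 1 · 2 · 2 · 2
2 · 2 · 1 · 3 · 2
1 · 3 · 0 · 1 · 3
1 · 2 · 2 · 3 · 1
k=6  3 · 2 · 0 · 1 · 2
3 · 2 · 2 · 2 · 3
0 · 1 · 2 · 2 · 2
2 · 2 · 1 · 3 · 2
1 · 3 · 0 · 1 · 3
1 · 2 · 2 · 3 · 1
k=7  3 · 2 · 0 · 1 · 2
3 · 3 · 2 · 2 · 3
0 · 1 · 2 · 2 · 2
2 · 2 · 1 · 3 · 2
1 · 3 · 0 · 1 · 3
1 · 2 · 2 · 3 · 1
k=8  1 · 0 · 1 · 1 · 2
1 · 2 · 3 · 2 · 3
1 · 2 · 2 · 2 · 2
2 · 2 · 1 · 3 · 2
1 · 3 · 0 · 1 · 3
1 · 2 · 2 · 3 · 1
k=9  1 · 0 · 1 · 1 · 2
1 · 3 · 3 · 2 · 3
1 · 2 · 2 · 2 · 2
2 · 2 · 1 · 3 · 2
1 · 3 · 0 · 1 · 3
1 · 2 · 2 · 3 · 1
k=10  1 · 1 · 2 · 1 · 2
2 · 1 · 0 · 3 · 3
1 · 3 · 3 · 2 · 2
2 · 2 · 1 · 3 · 2
1 · 3 · 0 · 1 · 3
1 · 2 · 2 · 3 · 1
k=11  1 · 1 · 2 · 1 · 2
2 · 2 · 0 · 3 · 3
1 · 3 · 3 · 2 · 2
2 · 2 · 1 · 3 · 2
1 · 3 · 0 · 1 · 3
1 · 2 · 2 · 3 · 1
k=12  1 · 1 · 2 · 1 · 2
2 · 3 · 0 · 3 · 3
1 · 3 · 3 · 2 · 2
2 · 2 · 1 · 3 · 2
1 · 3 · 0 · 1 · 3
1 · 2 · 2 · 3 · 1
k=13  1 · 2 · 2 · 1 · 2
3 · 1 · 2 · 3 · 3
2 · 1 · 0 · 3 · 2
2 · 3 · 2 · 3 · 2
1 · 3 · 0 · 1 · 3
1 · 2 · 2 · 3 · 1
k=14  1 · 2 · 2 · 1 · 2
3 · 2 · 2 · 3 · 3
2 · 1 · 0 · 3 · 2
2 · 3 · 2 · 3 · 2
1 · 3 · 0 · 1 · 3
1 · 2 · 2 · 3 · 1
k=15  1 · 2 · 2 · 1 · 2
3 · 3 · 2 · 3 · 3
2 · 1 · 0 · 3 · 2
2 · 3 · 2 · 3 · 2
1 · 3 · 0 · 1 · 3
1 · 2 · 2 · 3 · 1
k=16  2 · 3 · 2 · 1 · 2
0 · 1 · 3 · 3 · 3
3 · 2 · 0 · 3 · 2
2 · 3 · 2 · 3 · 2
1 · 3 · 0 · 1 · 3
1 · 2 · 2 · 3 · 1
k=17  2 · 3 · 2 · 1 · 2
0 · 2 · 3 · 3 · 3
3 · 2 · 0 · 3 · 2
2 · 3 · 2 · 3 · 2
1 · 3 · 0 · 1 · 3
1 · 2 · 2 · 3 · 1
k=18  2 · 3 · 2 · 1 · 2
0 · 3 · 3 · 3 · 3
3 · 2 · 0 · 3 · 2
2 · 3 · 2 · 3 · 2
1 · 3 · 0 · 1 · 3
1 · 2 · 2 · 3 · 1
k=19  3 · 1 · 0 · 3 · 3
1 · 2 · 2 · 2 · 1
3 · 3 · 2 · 2 · 1
2 · 3 · 3 · 1 · 1
1 · 3 · 0 · 3 · 0
1 · 2 · 2 · 3 · 2
k=20  3 · 1 · 0 · 3 · 3
1 · 3 · 2 · 2 · 1
3 · 3 · 2 · 2 · 1
2 · 3 · 3 · 1 · 1
1 · 3 · 0 · 3 · 0
1 · 2 · 2 · 3 · 2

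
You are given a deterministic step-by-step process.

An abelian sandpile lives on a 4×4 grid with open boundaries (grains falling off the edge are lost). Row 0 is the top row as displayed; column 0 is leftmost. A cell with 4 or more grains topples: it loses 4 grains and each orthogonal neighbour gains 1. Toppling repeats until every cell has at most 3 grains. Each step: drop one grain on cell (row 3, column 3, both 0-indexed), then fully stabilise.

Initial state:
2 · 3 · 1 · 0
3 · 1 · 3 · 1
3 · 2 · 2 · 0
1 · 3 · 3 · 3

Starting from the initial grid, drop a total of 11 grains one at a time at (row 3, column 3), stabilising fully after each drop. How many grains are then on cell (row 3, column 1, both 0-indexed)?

[0] 2 · 3 · 1 · 0
3 · 1 · 3 · 1
3 · 2 · 2 · 0
1 · 3 · 3 · 3
[1] 2 · 3 · 1 · 0
3 · 1 · 3 · 1
3 · 3 · 3 · 1
2 · 0 · 1 · 1
[2] 2 · 3 · 1 · 0
3 · 1 · 3 · 1
3 · 3 · 3 · 1
2 · 0 · 1 · 2
[3] 2 · 3 · 1 · 0
3 · 1 · 3 · 1
3 · 3 · 3 · 1
2 · 0 · 1 · 3
[4] 2 · 3 · 1 · 0
3 · 1 · 3 · 1
3 · 3 · 3 · 2
2 · 0 · 2 · 0
[5] 2 · 3 · 1 · 0
3 · 1 · 3 · 1
3 · 3 · 3 · 2
2 · 0 · 2 · 1
[6] 2 · 3 · 1 · 0
3 · 1 · 3 · 1
3 · 3 · 3 · 2
2 · 0 · 2 · 2
[7] 2 · 3 · 1 · 0
3 · 1 · 3 · 1
3 · 3 · 3 · 2
2 · 0 · 2 · 3
[8] 2 · 3 · 1 · 0
3 · 1 · 3 · 1
3 · 3 · 3 · 3
2 · 0 · 3 · 0
[9] 2 · 3 · 1 · 0
3 · 1 · 3 · 1
3 · 3 · 3 · 3
2 · 0 · 3 · 1
[10] 2 · 3 · 1 · 0
3 · 1 · 3 · 1
3 · 3 · 3 · 3
2 · 0 · 3 · 2
[11] 2 · 3 · 1 · 0
3 · 1 · 3 · 1
3 · 3 · 3 · 3
2 · 0 · 3 · 3

0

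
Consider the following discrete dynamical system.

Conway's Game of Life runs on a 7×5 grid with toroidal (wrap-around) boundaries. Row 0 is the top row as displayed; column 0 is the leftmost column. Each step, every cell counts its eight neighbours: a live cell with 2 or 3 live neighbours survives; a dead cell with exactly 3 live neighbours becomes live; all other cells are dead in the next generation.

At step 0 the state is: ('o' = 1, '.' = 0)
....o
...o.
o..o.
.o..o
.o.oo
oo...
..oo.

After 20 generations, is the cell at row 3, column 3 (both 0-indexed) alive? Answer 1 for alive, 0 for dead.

k=0  ....o
...o.
o..o.
.o..o
.o.oo
oo...
..oo.
k=1  ..o.o
...o.
o.oo.
.o...
.o.oo
oo...
ooooo
k=2  .....
.o...
.oooo
.o...
.o..o
.....
.....
k=3  .....
oo.o.
.o.o.
.o..o
o....
.....
.....
k=4  .....
oo..o
.o.o.
.oo.o
o....
.....
.....
k=5  o....
ooo.o
...o.
.oooo
oo...
.....
.....
k=6  o...o
ooooo
.....
.o.oo
oo.oo
.....
.....
k=7  ..o..
.ooo.
.....
.o.o.
.o.o.
o...o
.....
k=8  .ooo.
.ooo.
.o.o.
.....
.o.o.
o...o
.....
k=9  .o.o.
o...o
.o.o.
.....
o...o
o...o
ooooo
k=10  .....
oo.oo
o...o
o...o
o...o
..o..
.....
k=11  o...o
.o.o.
.....
.o.o.
oo.oo
.....
.....
k=12  o...o
o...o
.....
.o.o.
oo.oo
o...o
.....
k=13  o...o
o...o
o...o
.o.o.
.o.o.
.o.o.
.....
k=14  o...o
.o.o.
.o.o.
.o.o.
oo.oo
.....
o...o
k=15  .o.o.
.o.o.
oo.oo
.o.o.
oo.oo
.o.o.
o...o
k=16  .o.o.
.o.o.
.o.o.
.....
.o.o.
.o.o.
oo.oo
k=17  .o.o.
oo.oo
.....
.....
.....
.o.o.
.o.o.
k=18  .o.o.
oo.oo
o...o
.....
.....
.....
oo.oo
k=19  .....
.o.o.
.o.o.
.....
.....
o...o
oo.oo
k=20  .o.o.
.....
.....
.....
.....
.o.o.
.o.o.

0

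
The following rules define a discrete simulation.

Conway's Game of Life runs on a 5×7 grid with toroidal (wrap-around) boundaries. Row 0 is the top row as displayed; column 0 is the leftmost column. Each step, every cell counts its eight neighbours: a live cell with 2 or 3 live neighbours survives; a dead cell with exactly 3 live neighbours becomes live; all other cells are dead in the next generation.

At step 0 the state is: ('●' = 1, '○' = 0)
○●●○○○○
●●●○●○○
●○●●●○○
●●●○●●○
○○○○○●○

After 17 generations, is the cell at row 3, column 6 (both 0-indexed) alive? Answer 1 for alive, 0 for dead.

0

0) ○●●○○○○
●●●○●○○
●○●●●○○
●●●○●●○
○○○○○●○
1) ●○●●○○○
●○○○●○○
○○○○○○○
●○●○○●○
●○○●●●●
2) ●○●○○○○
○●○●○○○
○●○○○○●
●●○●○●○
●○○○○●○
3) ●○●○○○●
○●○○○○○
○●○○●○●
○●●○●●○
●○●○●○○
4) ●○●●○○●
○●●○○●●
○●○●●○○
○○●○●○●
●○●○●○○
5) ○○○○●○○
○○○○○●●
○●○○●○●
●○●○●○○
●○●○●○○
6) ○○○●●○●
●○○○●○●
○●○●●○●
●○●○●○●
○○○○●●○
7) ●○○●○○●
○○●○○○●
○●●○●○○
●●●○○○●
●○○○○○○
8) ●●○○○○●
○○●○○●●
○○○○○●●
○○●●○○●
○○●○○○○
9) ●●●○○●●
○●○○○○○
●○●●●○○
○○●●○●●
○○●●○○●
10) ○○○●○●●
○○○○●●○
●○○○●●●
●○○○○●●
○○○○○○○
11) ○○○○○●●
●○○●○○○
●○○○○○○
●○○○●○○
●○○○●○○
12) ●○○○●●●
●○○○○○○
●●○○○○●
●●○○○○●
●○○○●○○
13) ●●○○●●○
○○○○○○○
○○○○○○○
○○○○○●○
○○○○●○○
14) ○○○○●●○
○○○○○○○
○○○○○○○
○○○○○○○
○○○○●○●
15) ○○○○●●○
○○○○○○○
○○○○○○○
○○○○○○○
○○○○●○○
16) ○○○○●●○
○○○○○○○
○○○○○○○
○○○○○○○
○○○○●●○
17) ○○○○●●○
○○○○○○○
○○○○○○○
○○○○○○○
○○○○●●○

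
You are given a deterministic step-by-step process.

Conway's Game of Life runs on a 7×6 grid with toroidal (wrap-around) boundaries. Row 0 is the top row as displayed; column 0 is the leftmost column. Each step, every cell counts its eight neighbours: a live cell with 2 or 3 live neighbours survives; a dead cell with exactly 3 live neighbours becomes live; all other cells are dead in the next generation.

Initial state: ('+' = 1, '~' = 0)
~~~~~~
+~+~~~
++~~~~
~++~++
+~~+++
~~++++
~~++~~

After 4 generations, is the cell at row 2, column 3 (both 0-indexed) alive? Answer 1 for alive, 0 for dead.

0

k=0  ~~~~~~
+~+~~~
++~~~~
~++~++
+~~+++
~~++++
~~++~~
k=1  ~+++~~
+~~~~~
~~~+~~
~~+~~~
~~~~~~
++~~~~
~~+~~~
k=2  ~+++~~
~+~+~~
~~~~~~
~~~~~~
~+~~~~
~+~~~~
+~~+~~
k=3  ++~++~
~+~+~~
~~~~~~
~~~~~~
~~~~~~
+++~~~
+~~+~~
k=4  ++~+++
++~++~
~~~~~~
~~~~~~
~+~~~~
+++~~~
~~~++~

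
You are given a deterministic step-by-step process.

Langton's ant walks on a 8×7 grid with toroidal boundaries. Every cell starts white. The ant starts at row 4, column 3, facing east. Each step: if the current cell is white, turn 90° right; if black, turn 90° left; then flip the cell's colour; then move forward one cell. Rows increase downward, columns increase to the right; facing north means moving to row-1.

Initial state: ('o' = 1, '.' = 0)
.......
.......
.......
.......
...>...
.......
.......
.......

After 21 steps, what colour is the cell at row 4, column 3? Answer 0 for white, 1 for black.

t=0: .......
.......
.......
.......
...>...
.......
.......
.......
t=1: .......
.......
.......
.......
...o...
...v...
.......
.......
t=2: .......
.......
.......
.......
...o...
..<o...
.......
.......
t=3: .......
.......
.......
.......
..^o...
..oo...
.......
.......
t=4: .......
.......
.......
.......
..o>...
..oo...
.......
.......
t=5: .......
.......
.......
...^...
..o....
..oo...
.......
.......
t=6: .......
.......
.......
...o>..
..o....
..oo...
.......
.......
t=7: .......
.......
.......
...oo..
..o.v..
..oo...
.......
.......
t=8: .......
.......
.......
...oo..
..o<o..
..oo...
.......
.......
t=9: .......
.......
.......
...^o..
..ooo..
..oo...
.......
.......
t=10: .......
.......
.......
..<.o..
..ooo..
..oo...
.......
.......
t=11: .......
.......
..^....
..o.o..
..ooo..
..oo...
.......
.......
t=12: .......
.......
..o>...
..o.o..
..ooo..
..oo...
.......
.......
t=13: .......
.......
..oo...
..ovo..
..ooo..
..oo...
.......
.......
t=14: .......
.......
..oo...
..<oo..
..ooo..
..oo...
.......
.......
t=15: .......
.......
..oo...
...oo..
..voo..
..oo...
.......
.......
t=16: .......
.......
..oo...
...oo..
...>o..
..oo...
.......
.......
t=17: .......
.......
..oo...
...^o..
....o..
..oo...
.......
.......
t=18: .......
.......
..oo...
..<.o..
....o..
..oo...
.......
.......
t=19: .......
.......
..^o...
..o.o..
....o..
..oo...
.......
.......
t=20: .......
.......
.<.o...
..o.o..
....o..
..oo...
.......
.......
t=21: .......
.^.....
.o.o...
..o.o..
....o..
..oo...
.......
.......

0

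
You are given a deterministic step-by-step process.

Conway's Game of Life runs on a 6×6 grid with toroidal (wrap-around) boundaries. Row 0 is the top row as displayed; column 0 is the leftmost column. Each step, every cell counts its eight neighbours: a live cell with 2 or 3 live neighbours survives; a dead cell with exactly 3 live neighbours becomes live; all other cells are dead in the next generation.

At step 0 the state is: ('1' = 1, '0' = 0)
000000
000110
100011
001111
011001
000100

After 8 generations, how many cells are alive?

gen 0: 000000
000110
100011
001111
011001
000100
gen 1: 000110
000110
101000
001000
110001
001000
gen 2: 001010
001011
011000
001001
111000
111111
gen 3: 000000
001011
111011
000100
000000
000010
gen 4: 000111
001010
111000
111111
000000
000000
gen 5: 000111
101010
000000
000111
111111
000010
gen 6: 000000
000010
000000
010000
111000
010000
gen 7: 000000
000000
000000
111000
101000
111000
gen 8: 010000
000000
010000
101000
000101
101000

8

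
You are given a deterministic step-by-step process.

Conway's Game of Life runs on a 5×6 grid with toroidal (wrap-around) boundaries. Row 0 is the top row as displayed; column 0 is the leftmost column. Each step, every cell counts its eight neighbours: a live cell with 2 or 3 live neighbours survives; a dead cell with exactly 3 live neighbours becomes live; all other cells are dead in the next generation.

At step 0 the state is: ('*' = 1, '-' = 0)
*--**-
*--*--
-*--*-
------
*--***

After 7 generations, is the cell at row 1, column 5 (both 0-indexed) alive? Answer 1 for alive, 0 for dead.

[0] *--**-
*--*--
-*--*-
------
*--***
[1] ***---
****--
------
*--*--
*--*--
[2] -----*
*--*--
*--*--
------
*--*-*
[3] -----*
*---**
------
*---**
*---**
[4] ------
*---**
------
*---*-
------
[5] -----*
-----*
*---*-
------
------
[6] ------
*---**
-----*
------
------
[7] -----*
*---**
*---**
------
------

1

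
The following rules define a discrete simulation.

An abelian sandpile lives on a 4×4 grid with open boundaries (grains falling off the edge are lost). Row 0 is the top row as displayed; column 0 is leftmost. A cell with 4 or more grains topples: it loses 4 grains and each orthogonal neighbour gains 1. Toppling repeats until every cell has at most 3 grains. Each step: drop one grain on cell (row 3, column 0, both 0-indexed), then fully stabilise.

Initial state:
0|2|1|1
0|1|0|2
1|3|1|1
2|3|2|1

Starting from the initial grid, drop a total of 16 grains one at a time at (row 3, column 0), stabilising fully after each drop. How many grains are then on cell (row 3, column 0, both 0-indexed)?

[0] 0|2|1|1
0|1|0|2
1|3|1|1
2|3|2|1
[1] 0|2|1|1
0|1|0|2
1|3|1|1
3|3|2|1
[2] 0|2|1|1
0|2|0|2
3|0|2|1
1|1|3|1
[3] 0|2|1|1
0|2|0|2
3|0|2|1
2|1|3|1
[4] 0|2|1|1
0|2|0|2
3|0|2|1
3|1|3|1
[5] 0|2|1|1
1|2|0|2
0|1|2|1
1|2|3|1
[6] 0|2|1|1
1|2|0|2
0|1|2|1
2|2|3|1
[7] 0|2|1|1
1|2|0|2
0|1|2|1
3|2|3|1
[8] 0|2|1|1
1|2|0|2
1|1|2|1
0|3|3|1
[9] 0|2|1|1
1|2|0|2
1|1|2|1
1|3|3|1
[10] 0|2|1|1
1|2|0|2
1|1|2|1
2|3|3|1
[11] 0|2|1|1
1|2|0|2
1|1|2|1
3|3|3|1
[12] 0|2|1|1
1|2|0|2
2|2|3|1
1|1|0|2
[13] 0|2|1|1
1|2|0|2
2|2|3|1
2|1|0|2
[14] 0|2|1|1
1|2|0|2
2|2|3|1
3|1|0|2
[15] 0|2|1|1
1|2|0|2
3|2|3|1
0|2|0|2
[16] 0|2|1|1
1|2|0|2
3|2|3|1
1|2|0|2

1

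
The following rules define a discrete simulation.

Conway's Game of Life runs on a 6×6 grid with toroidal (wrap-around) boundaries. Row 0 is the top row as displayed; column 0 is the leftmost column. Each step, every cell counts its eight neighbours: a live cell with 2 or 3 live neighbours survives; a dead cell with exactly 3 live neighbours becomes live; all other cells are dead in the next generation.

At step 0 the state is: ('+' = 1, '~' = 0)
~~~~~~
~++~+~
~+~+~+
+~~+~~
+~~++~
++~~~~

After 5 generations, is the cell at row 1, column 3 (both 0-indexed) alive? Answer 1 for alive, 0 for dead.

gen 0: ~~~~~~
~++~+~
~+~+~+
+~~+~~
+~~++~
++~~~~
gen 1: +~+~~~
+++++~
~+~+~+
++~+~~
+~+++~
++~~~+
gen 2: ~~~~+~
~~~~+~
~~~~~+
~~~~~~
~~~++~
~~~~+~
gen 3: ~~~+++
~~~~++
~~~~~~
~~~~+~
~~~++~
~~~~++
gen 4: +~~+~~
~~~+~+
~~~~++
~~~++~
~~~+~~
~~~~~~
gen 5: ~~~~+~
+~~+~+
~~~~~+
~~~+~+
~~~++~
~~~~~~

1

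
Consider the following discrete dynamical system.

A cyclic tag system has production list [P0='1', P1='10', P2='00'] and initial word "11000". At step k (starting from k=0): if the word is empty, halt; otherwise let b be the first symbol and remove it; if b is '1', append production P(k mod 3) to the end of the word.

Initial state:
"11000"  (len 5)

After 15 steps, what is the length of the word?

gen 0: "11000"  (len 5)
gen 1: "10001"  (len 5)
gen 2: "000110"  (len 6)
gen 3: "00110"  (len 5)
gen 4: "0110"  (len 4)
gen 5: "110"  (len 3)
gen 6: "1000"  (len 4)
gen 7: "0001"  (len 4)
gen 8: "001"  (len 3)
gen 9: "01"  (len 2)
gen 10: "1"  (len 1)
gen 11: "10"  (len 2)
gen 12: "000"  (len 3)
gen 13: "00"  (len 2)
gen 14: "0"  (len 1)
gen 15: (halted — word empty)

0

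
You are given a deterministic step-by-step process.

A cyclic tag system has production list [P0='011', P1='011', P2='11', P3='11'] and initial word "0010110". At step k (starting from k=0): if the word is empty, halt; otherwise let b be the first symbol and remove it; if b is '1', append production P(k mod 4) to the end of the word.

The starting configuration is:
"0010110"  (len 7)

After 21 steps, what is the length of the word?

20

[0] "0010110"  (len 7)
[1] "010110"  (len 6)
[2] "10110"  (len 5)
[3] "011011"  (len 6)
[4] "11011"  (len 5)
[5] "1011011"  (len 7)
[6] "011011011"  (len 9)
[7] "11011011"  (len 8)
[8] "101101111"  (len 9)
[9] "01101111011"  (len 11)
[10] "1101111011"  (len 10)
[11] "10111101111"  (len 11)
[12] "011110111111"  (len 12)
[13] "11110111111"  (len 11)
[14] "1110111111011"  (len 13)
[15] "11011111101111"  (len 14)
[16] "101111110111111"  (len 15)
[17] "01111110111111011"  (len 17)
[18] "1111110111111011"  (len 16)
[19] "11111011111101111"  (len 17)
[20] "111101111110111111"  (len 18)
[21] "11101111110111111011"  (len 20)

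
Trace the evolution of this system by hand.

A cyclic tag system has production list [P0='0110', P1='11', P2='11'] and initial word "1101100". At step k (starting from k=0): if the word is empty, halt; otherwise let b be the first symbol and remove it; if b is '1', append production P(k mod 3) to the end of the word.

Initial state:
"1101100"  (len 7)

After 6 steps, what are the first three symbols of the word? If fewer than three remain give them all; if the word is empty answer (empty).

001

k=0  "1101100"  (len 7)
k=1  "1011000110"  (len 10)
k=2  "01100011011"  (len 11)
k=3  "1100011011"  (len 10)
k=4  "1000110110110"  (len 13)
k=5  "00011011011011"  (len 14)
k=6  "0011011011011"  (len 13)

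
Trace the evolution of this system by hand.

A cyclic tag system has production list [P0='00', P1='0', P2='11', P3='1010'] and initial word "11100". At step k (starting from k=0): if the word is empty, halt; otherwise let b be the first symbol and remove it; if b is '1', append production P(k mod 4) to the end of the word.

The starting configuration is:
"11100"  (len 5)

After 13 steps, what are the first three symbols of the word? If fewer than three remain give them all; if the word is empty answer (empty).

(empty)

0) "11100"  (len 5)
1) "110000"  (len 6)
2) "100000"  (len 6)
3) "0000011"  (len 7)
4) "000011"  (len 6)
5) "00011"  (len 5)
6) "0011"  (len 4)
7) "011"  (len 3)
8) "11"  (len 2)
9) "100"  (len 3)
10) "000"  (len 3)
11) "00"  (len 2)
12) "0"  (len 1)
13) (halted — word empty)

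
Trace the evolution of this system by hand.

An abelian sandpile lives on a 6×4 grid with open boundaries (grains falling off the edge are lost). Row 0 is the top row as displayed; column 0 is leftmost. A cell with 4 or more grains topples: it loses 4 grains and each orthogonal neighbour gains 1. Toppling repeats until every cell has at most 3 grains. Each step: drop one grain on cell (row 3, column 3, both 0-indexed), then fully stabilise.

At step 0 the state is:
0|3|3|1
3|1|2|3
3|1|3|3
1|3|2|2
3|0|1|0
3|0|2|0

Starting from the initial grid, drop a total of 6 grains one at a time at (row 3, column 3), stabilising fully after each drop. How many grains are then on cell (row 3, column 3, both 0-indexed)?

0) 0|3|3|1
3|1|2|3
3|1|3|3
1|3|2|2
3|0|1|0
3|0|2|0
1) 0|3|3|1
3|1|2|3
3|1|3|3
1|3|2|3
3|0|1|0
3|0|2|0
2) 1|0|1|3
3|3|1|1
3|3|2|2
2|0|1|2
3|1|2|1
3|0|2|0
3) 1|0|1|3
3|3|1|1
3|3|2|2
2|0|1|3
3|1|2|1
3|0|2|0
4) 1|0|1|3
3|3|1|1
3|3|2|3
2|0|2|0
3|1|2|2
3|0|2|0
5) 1|0|1|3
3|3|1|1
3|3|2|3
2|0|2|1
3|1|2|2
3|0|2|0
6) 1|0|1|3
3|3|1|1
3|3|2|3
2|0|2|2
3|1|2|2
3|0|2|0

2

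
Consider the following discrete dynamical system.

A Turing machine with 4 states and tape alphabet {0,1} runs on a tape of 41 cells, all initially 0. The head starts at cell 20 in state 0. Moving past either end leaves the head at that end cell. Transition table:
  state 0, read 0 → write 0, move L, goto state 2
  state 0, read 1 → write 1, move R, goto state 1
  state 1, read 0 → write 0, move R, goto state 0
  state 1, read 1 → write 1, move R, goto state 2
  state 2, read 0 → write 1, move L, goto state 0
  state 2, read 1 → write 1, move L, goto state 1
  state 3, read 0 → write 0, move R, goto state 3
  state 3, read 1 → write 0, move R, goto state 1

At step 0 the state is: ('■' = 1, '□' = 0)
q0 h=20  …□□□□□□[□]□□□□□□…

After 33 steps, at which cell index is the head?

3

t=0: q0 h=20  …□□□□□□[□]□□□□□□…
t=1: q2 h=19  …□□□□□□[□]□□□□□□…
t=2: q0 h=18  …□□□□□□[□]■□□□□□…
t=3: q2 h=17  …□□□□□□[□]□■□□□□…
t=4: q0 h=16  …□□□□□□[□]■□■□□□…
t=5: q2 h=15  …□□□□□□[□]□■□■□□…
t=6: q0 h=14  …□□□□□□[□]■□■□■□…
t=7: q2 h=13  …□□□□□□[□]□■□■□■…
t=8: q0 h=12  …□□□□□□[□]■□■□■□…
t=9: q2 h=11  …□□□□□□[□]□■□■□■…
t=10: q0 h=10  …□□□□□□[□]■□■□■□…
t=11: q2 h= 9  …□□□□□□[□]□■□■□■…
t=12: q0 h= 8  …□□□□□□[□]■□■□■□…
t=13: q2 h= 7  …□□□□□□[□]□■□■□■…
t=14: q0 h= 6  |□□□□□□[□]■□■□■□…
t=15: q2 h= 5  |□□□□□[□]□■□■□■…
t=16: q0 h= 4  |□□□□[□]■□■□■□…
t=17: q2 h= 3  |□□□[□]□■□■□■…
t=18: q0 h= 2  |□□[□]■□■□■□…
t=19: q2 h= 1  |□[□]□■□■□■…
t=20: q0 h= 0  |[□]■□■□■□…
t=21: q2 h= 0  |[□]■□■□■□…
t=22: q0 h= 0  |[■]■□■□■□…
t=23: q1 h= 1  |■[■]□■□■□■…
t=24: q2 h= 2  |■■[□]■□■□■□…
t=25: q0 h= 1  |■[■]■■□■□■…
t=26: q1 h= 2  |■■[■]■□■□■□…
t=27: q2 h= 3  |■■■[■]□■□■□■…
t=28: q1 h= 2  |■■[■]■□■□■□…
t=29: q2 h= 3  |■■■[■]□■□■□■…
t=30: q1 h= 2  |■■[■]■□■□■□…
t=31: q2 h= 3  |■■■[■]□■□■□■…
t=32: q1 h= 2  |■■[■]■□■□■□…
t=33: q2 h= 3  |■■■[■]□■□■□■…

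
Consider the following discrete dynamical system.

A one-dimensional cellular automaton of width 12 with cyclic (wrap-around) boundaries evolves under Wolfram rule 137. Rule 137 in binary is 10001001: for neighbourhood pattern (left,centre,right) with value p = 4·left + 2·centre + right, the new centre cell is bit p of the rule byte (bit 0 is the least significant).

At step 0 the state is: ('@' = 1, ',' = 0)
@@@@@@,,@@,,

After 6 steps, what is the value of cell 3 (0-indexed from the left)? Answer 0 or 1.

t=0: @@@@@@,,@@,,
t=1: @@@@@,,,@,,,
t=2: @@@@,,@,,,@,
t=3: @@@,,,,,@,,,
t=4: @@,,@@@,,,@,
t=5: @,,,@@,,@,,,
t=6: ,,@,@,,,,,@,

0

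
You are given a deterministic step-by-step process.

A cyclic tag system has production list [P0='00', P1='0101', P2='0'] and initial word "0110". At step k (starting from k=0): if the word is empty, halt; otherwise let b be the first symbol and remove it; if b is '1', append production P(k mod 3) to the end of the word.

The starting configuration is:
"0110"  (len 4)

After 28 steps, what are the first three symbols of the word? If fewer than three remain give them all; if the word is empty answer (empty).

010

gen 0: "0110"  (len 4)
gen 1: "110"  (len 3)
gen 2: "100101"  (len 6)
gen 3: "001010"  (len 6)
gen 4: "01010"  (len 5)
gen 5: "1010"  (len 4)
gen 6: "0100"  (len 4)
gen 7: "100"  (len 3)
gen 8: "000101"  (len 6)
gen 9: "00101"  (len 5)
gen 10: "0101"  (len 4)
gen 11: "101"  (len 3)
gen 12: "010"  (len 3)
gen 13: "10"  (len 2)
gen 14: "00101"  (len 5)
gen 15: "0101"  (len 4)
gen 16: "101"  (len 3)
gen 17: "010101"  (len 6)
gen 18: "10101"  (len 5)
gen 19: "010100"  (len 6)
gen 20: "10100"  (len 5)
gen 21: "01000"  (len 5)
gen 22: "1000"  (len 4)
gen 23: "0000101"  (len 7)
gen 24: "000101"  (len 6)
gen 25: "00101"  (len 5)
gen 26: "0101"  (len 4)
gen 27: "101"  (len 3)
gen 28: "0100"  (len 4)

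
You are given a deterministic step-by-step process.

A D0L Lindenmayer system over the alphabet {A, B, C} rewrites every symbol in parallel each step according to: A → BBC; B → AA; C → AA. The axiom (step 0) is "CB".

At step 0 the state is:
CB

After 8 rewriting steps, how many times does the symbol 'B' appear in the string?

t=0: CB
t=1: AAAA
t=2: BBCBBCBBCBBC
t=3: AAAAAAAAAAAAAAAAAAAAAAAA
t=4: BBCBBCBBCBBCBBCBBCBBCBBCBBCBBCBBCBBCBBCBBCBBCBBCBBCBBCBBCBBCBBCBBCBBCBBC
t=5: AAAAAAAAAAAAAAAAAAAAAAAAAAAAAAAAAAAAAAAAAAAAAAAAAAAAAAAAAA…AAAAAAAAAAAAAAAAAAAAAAAAAAAAAAAAAAAAAAAAAAAAAAAAAAAAAAAAAA  (len 144)
t=6: BBCBBCBBCBBCBBCBBCBBCBBCBBCBBCBBCBBCBBCBBCBBCBBCBBCBBCBBCB…CBBCBBCBBCBBCBBCBBCBBCBBCBBCBBCBBCBBCBBCBBCBBCBBCBBCBBCBBC  (len 432)
t=7: AAAAAAAAAAAAAAAAAAAAAAAAAAAAAAAAAAAAAAAAAAAAAAAAAAAAAAAAAA…AAAAAAAAAAAAAAAAAAAAAAAAAAAAAAAAAAAAAAAAAAAAAAAAAAAAAAAAAA  (len 864)
t=8: BBCBBCBBCBBCBBCBBCBBCBBCBBCBBCBBCBBCBBCBBCBBCBBCBBCBBCBBCB…CBBCBBCBBCBBCBBCBBCBBCBBCBBCBBCBBCBBCBBCBBCBBCBBCBBCBBCBBC  (len 2592)

1728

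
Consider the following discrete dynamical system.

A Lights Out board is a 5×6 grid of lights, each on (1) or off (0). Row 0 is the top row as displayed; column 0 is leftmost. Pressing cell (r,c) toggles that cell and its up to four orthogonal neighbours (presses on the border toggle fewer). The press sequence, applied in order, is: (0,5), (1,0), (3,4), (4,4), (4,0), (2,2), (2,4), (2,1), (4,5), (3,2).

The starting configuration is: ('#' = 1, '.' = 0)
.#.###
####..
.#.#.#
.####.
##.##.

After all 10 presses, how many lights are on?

15

0) .#.###
####..
.#.#.#
.####.
##.##.
1) .#.#..
####.#
.#.#.#
.####.
##.##.
2) ##.#..
..##.#
##.#.#
.####.
##.##.
3) ##.#..
..##.#
##.###
.##..#
##.#..
4) ##.#..
..##.#
##.###
.##.##
##..##
5) ##.#..
..##.#
##.###
###.##
....##
6) ##.#..
...#.#
#.#.##
##..##
....##
7) ##.#..
...###
#.##..
##...#
....##
8) ##.#..
.#.###
.#.#..
#....#
....##
9) ##.#..
.#.###
.#.#..
#.....
......
10) ##.#..
.#.###
.###..
####..
..#...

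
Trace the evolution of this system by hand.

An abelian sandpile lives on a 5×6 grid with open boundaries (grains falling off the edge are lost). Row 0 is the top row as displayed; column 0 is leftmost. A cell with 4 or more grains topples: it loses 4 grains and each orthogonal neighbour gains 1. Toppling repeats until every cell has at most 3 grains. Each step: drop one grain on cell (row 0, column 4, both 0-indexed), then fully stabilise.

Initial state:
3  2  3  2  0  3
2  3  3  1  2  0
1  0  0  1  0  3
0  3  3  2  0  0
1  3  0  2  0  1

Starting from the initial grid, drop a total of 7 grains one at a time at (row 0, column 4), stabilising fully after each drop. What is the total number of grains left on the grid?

41

0) 3  2  3  2  0  3
2  3  3  1  2  0
1  0  0  1  0  3
0  3  3  2  0  0
1  3  0  2  0  1
1) 3  2  3  2  1  3
2  3  3  1  2  0
1  0  0  1  0  3
0  3  3  2  0  0
1  3  0  2  0  1
2) 3  2  3  2  2  3
2  3  3  1  2  0
1  0  0  1  0  3
0  3  3  2  0  0
1  3  0  2  0  1
3) 3  2  3  2  3  3
2  3  3  1  2  0
1  0  0  1  0  3
0  3  3  2  0  0
1  3  0  2  0  1
4) 3  2  3  3  1  0
2  3  3  1  3  1
1  0  0  1  0  3
0  3  3  2  0  0
1  3  0  2  0  1
5) 3  2  3  3  2  0
2  3  3  1  3  1
1  0  0  1  0  3
0  3  3  2  0  0
1  3  0  2  0  1
6) 3  2  3  3  3  0
2  3  3  1  3  1
1  0  0  1  0  3
0  3  3  2  0  0
1  3  0  2  0  1
7) 1  1  2  2  2  1
0  2  2  0  1  2
2  1  1  2  1  3
0  3  3  2  0  0
1  3  0  2  0  1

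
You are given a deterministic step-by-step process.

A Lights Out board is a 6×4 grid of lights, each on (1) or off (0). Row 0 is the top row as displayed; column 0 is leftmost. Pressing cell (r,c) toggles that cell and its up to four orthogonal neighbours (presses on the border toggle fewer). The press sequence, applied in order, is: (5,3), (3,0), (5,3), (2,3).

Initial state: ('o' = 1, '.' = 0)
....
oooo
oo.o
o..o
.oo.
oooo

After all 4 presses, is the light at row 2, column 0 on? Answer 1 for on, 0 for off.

step 0: ....
oooo
oo.o
o..o
.oo.
oooo
step 1: ....
oooo
oo.o
o..o
.ooo
oo..
step 2: ....
oooo
.o.o
.o.o
oooo
oo..
step 3: ....
oooo
.o.o
.o.o
ooo.
oooo
step 4: ....
ooo.
.oo.
.o..
ooo.
oooo

0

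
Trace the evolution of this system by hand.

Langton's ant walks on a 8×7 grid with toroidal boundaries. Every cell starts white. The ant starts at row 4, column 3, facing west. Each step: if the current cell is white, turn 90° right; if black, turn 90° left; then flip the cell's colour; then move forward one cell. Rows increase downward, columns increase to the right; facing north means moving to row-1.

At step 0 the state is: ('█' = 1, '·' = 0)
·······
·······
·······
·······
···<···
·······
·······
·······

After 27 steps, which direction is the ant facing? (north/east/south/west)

step 0: ·······
·······
·······
·······
···<···
·······
·······
·······
step 1: ·······
·······
·······
···^···
···█···
·······
·······
·······
step 2: ·······
·······
·······
···█>··
···█···
·······
·······
·······
step 3: ·······
·······
·······
···██··
···█v··
·······
·······
·······
step 4: ·······
·······
·······
···██··
···<█··
·······
·······
·······
step 5: ·······
·······
·······
···██··
····█··
···v···
·······
·······
step 6: ·······
·······
·······
···██··
····█··
··<█···
·······
·······
step 7: ·······
·······
·······
···██··
··^·█··
··██···
·······
·······
step 8: ·······
·······
·······
···██··
··█>█··
··██···
·······
·······
step 9: ·······
·······
·······
···██··
··███··
··█v···
·······
·······
step 10: ·······
·······
·······
···██··
··███··
··█·>··
·······
·······
step 11: ·······
·······
·······
···██··
··███··
··█·█··
····v··
·······
step 12: ·······
·······
·······
···██··
··███··
··█·█··
···<█··
·······
step 13: ·······
·······
·······
···██··
··███··
··█^█··
···██··
·······
step 14: ·······
·······
·······
···██··
··███··
··██>··
···██··
·······
step 15: ·······
·······
·······
···██··
··██^··
··██···
···██··
·······
step 16: ·······
·······
·······
···██··
··█<···
··██···
···██··
·······
step 17: ·······
·······
·······
···██··
··█····
··█v···
···██··
·······
step 18: ·······
·······
·······
···██··
··█····
··█·>··
···██··
·······
step 19: ·······
·······
·······
···██··
··█····
··█·█··
···█v··
·······
step 20: ·······
·······
·······
···██··
··█····
··█·█··
···█·>·
·······
step 21: ·······
·······
·······
···██··
··█····
··█·█··
···█·█·
·····v·
step 22: ·······
·······
·······
···██··
··█····
··█·█··
···█·█·
····<█·
step 23: ·······
·······
·······
···██··
··█····
··█·█··
···█^█·
····██·
step 24: ·······
·······
·······
···██··
··█····
··█·█··
···██>·
····██·
step 25: ·······
·······
·······
···██··
··█····
··█·█^·
···██··
····██·
step 26: ·······
·······
·······
···██··
··█····
··█·██>
···██··
····██·
step 27: ·······
·······
·······
···██··
··█····
··█·███
···██·v
····██·

south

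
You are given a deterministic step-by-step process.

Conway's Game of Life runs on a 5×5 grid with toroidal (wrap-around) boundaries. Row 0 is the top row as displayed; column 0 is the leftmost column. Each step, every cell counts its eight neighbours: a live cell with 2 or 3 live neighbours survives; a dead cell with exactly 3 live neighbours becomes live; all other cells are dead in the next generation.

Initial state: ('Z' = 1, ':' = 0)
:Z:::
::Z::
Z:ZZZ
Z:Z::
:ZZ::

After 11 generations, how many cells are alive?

t=0: :Z:::
::Z::
Z:ZZZ
Z:Z::
:ZZ::
t=1: :Z:::
Z:Z:Z
Z:Z:Z
Z::::
Z:Z::
t=2: ::ZZZ
::Z:Z
:::::
Z::Z:
Z::::
t=3: ZZZ:Z
::Z:Z
:::ZZ
::::Z
ZZZ::
t=4: ::::Z
::Z::
Z:::Z
:ZZ:Z
::Z::
t=5: :::Z:
Z::ZZ
Z:Z:Z
:ZZ:Z
ZZZ::
t=6: :::Z:
ZZZ::
::Z::
::::Z
Z:::Z
t=7: ::ZZ:
:ZZZ:
Z:ZZ:
Z::ZZ
Z::ZZ
t=8: Z::::
:::::
Z::::
:::::
ZZ:::
t=9: ZZ:::
:::::
:::::
ZZ:::
ZZ:::
t=10: ZZ:::
:::::
:::::
ZZ:::
::Z:Z
t=11: ZZ:::
:::::
:::::
ZZ:::
::Z:Z

6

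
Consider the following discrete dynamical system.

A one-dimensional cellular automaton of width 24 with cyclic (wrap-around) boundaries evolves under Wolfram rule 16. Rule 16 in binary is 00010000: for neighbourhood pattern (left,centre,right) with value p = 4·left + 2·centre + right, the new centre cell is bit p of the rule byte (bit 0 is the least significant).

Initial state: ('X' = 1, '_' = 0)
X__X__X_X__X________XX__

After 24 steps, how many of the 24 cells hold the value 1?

step 0: X__X__X_X__X________XX__
step 1: _X__X____X__X_________X_
step 2: __X__X____X__X_________X
step 3: X__X__X____X__X_________
step 4: _X__X__X____X__X________
step 5: __X__X__X____X__X_______
step 6: ___X__X__X____X__X______
step 7: ____X__X__X____X__X_____
step 8: _____X__X__X____X__X____
step 9: ______X__X__X____X__X___
step 10: _______X__X__X____X__X__
step 11: ________X__X__X____X__X_
step 12: _________X__X__X____X__X
step 13: X_________X__X__X____X__
step 14: _X_________X__X__X____X_
step 15: __X_________X__X__X____X
step 16: X__X_________X__X__X____
step 17: _X__X_________X__X__X___
step 18: __X__X_________X__X__X__
step 19: ___X__X_________X__X__X_
step 20: ____X__X_________X__X__X
step 21: X____X__X_________X__X__
step 22: _X____X__X_________X__X_
step 23: __X____X__X_________X__X
step 24: X__X____X__X_________X__

5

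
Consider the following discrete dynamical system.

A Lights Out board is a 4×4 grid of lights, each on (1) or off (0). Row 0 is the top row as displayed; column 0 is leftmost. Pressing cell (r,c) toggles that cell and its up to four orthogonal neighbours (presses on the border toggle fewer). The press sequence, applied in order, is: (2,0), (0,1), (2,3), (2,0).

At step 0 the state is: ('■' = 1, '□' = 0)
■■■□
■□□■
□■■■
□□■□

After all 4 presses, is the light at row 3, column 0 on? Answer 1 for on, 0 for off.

0

k=0  ■■■□
■□□■
□■■■
□□■□
k=1  ■■■□
□□□■
■□■■
■□■□
k=2  □□□□
□■□■
■□■■
■□■□
k=3  □□□□
□■□□
■□□□
■□■■
k=4  □□□□
■■□□
□■□□
□□■■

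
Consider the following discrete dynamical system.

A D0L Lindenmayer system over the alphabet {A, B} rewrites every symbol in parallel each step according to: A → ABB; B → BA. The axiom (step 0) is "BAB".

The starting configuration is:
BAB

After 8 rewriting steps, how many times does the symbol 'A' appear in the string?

k=0  BAB
k=1  BAABBBA
k=2  BAABBABBBABABAABB
k=3  BAABBABBBABAABBBABABAABBBAABBBAABBABBBABA
k=4  BAABBABBBABAABBBABABAABBBAABBABBBABABAABBBAABBBAABBABBBABABAABBABBBABABAABBABBBABAABBBABABAABBBAABB
k=5  BAABBABBBABAABBBABABAABBBAABBABBBABABAABBBAABBBAABBABBBABA…ABBBABABAABBBAABBABBBABABAABBBAABBBAABBABBBABABAABBABBBABA  (len 239)
k=6  BAABBABBBABAABBBABABAABBBAABBABBBABABAABBBAABBBAABBABBBABA…BAABBABBBABAABBBABABAABBBAABBBAABBABBBABAABBBABABAABBBAABB  (len 577)
k=7  BAABBABBBABAABBBABABAABBBAABBABBBABABAABBBAABBBAABBABBBABA…ABBBABABAABBBAABBABBBABABAABBBAABBBAABBABBBABABAABBABBBABA  (len 1393)
k=8  BAABBABBBABAABBBABABAABBBAABBABBBABABAABBBAABBBAABBABBBABA…BAABBABBBABAABBBABABAABBBAABBBAABBABBBABAABBBABABAABBBAABB  (len 3363)

1393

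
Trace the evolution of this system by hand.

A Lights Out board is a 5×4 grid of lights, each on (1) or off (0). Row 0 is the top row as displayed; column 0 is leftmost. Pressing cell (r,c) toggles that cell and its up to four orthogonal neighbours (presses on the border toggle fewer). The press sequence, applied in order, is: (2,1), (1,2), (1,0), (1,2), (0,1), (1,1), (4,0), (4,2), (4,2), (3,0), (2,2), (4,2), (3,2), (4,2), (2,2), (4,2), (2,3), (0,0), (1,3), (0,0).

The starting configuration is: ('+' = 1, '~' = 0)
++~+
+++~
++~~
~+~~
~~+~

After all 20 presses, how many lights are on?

gen 0: ++~+
+++~
++~~
~+~~
~~+~
gen 1: ++~+
+~+~
~~+~
~~~~
~~+~
gen 2: ++++
++~+
~~~~
~~~~
~~+~
gen 3: ~+++
~~~+
+~~~
~~~~
~~+~
gen 4: ~+~+
~++~
+~+~
~~~~
~~+~
gen 5: +~++
~~+~
+~+~
~~~~
~~+~
gen 6: ++++
++~~
+++~
~~~~
~~+~
gen 7: ++++
++~~
+++~
+~~~
+++~
gen 8: ++++
++~~
+++~
+~+~
+~~+
gen 9: ++++
++~~
+++~
+~~~
+++~
gen 10: ++++
++~~
~++~
~+~~
~++~
gen 11: ++++
+++~
~~~+
~++~
~++~
gen 12: ++++
+++~
~~~+
~+~~
~~~+
gen 13: ++++
+++~
~~++
~~++
~~++
gen 14: ++++
+++~
~~++
~~~+
~+~~
gen 15: ++++
++~~
~+~~
~~++
~+~~
gen 16: ++++
++~~
~+~~
~~~+
~~++
gen 17: ++++
++~+
~+++
~~~~
~~++
gen 18: ~~++
~+~+
~+++
~~~~
~~++
gen 19: ~~+~
~++~
~++~
~~~~
~~++
gen 20: +++~
+++~
~++~
~~~~
~~++

10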